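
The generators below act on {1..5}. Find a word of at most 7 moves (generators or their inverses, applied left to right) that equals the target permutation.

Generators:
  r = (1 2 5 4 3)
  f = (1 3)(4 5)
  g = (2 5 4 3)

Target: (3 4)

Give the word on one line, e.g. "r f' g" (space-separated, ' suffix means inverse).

  after f: (1 3)(4 5)
  after r: (2 5 3)
  after f: (1 3 2 4 5)
  after r: (2 3 5)
  after g: (3 4)

f r f r g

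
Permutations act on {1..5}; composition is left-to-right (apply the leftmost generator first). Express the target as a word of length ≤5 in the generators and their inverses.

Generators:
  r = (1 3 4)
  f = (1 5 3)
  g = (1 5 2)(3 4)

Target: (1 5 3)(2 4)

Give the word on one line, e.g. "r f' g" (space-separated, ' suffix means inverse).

  after r: (1 3 4)
  after g': (1 4 2 5)
  after f: (1 4 2 3)
  after r: (2 4)
  after f: (1 5 3)(2 4)

r g' f r f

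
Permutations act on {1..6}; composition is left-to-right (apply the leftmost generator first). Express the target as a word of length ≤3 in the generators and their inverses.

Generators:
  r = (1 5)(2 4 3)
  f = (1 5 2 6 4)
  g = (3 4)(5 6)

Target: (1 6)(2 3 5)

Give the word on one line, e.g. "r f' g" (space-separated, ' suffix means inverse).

  after r': (1 5)(2 3 4)
  after f: (1 2 3)(4 6)
  after f: (1 6)(2 3 5)

r' f f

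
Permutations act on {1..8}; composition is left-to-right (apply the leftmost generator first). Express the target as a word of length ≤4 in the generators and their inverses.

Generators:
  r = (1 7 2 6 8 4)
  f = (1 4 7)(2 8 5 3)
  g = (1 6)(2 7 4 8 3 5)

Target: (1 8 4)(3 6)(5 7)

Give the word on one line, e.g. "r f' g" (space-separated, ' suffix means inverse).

  after r: (1 7 2 6 8 4)
  after f: (2 6 5 3)(7 8)
  after f: (1 4 7 5 2 6 3 8)
  after r': (1 8 4)(3 6)(5 7)

r f f r'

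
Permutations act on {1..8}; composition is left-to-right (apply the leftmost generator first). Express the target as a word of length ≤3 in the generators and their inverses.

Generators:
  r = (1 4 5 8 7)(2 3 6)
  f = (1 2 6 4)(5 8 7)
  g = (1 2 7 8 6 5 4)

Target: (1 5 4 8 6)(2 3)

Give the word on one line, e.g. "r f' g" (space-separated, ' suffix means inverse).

  after r': (1 7 8 5 4)(2 6 3)
  after r': (1 8 4 7 5)(2 3 6)
  after f': (1 5 4 8 6)(2 3)

r' r' f'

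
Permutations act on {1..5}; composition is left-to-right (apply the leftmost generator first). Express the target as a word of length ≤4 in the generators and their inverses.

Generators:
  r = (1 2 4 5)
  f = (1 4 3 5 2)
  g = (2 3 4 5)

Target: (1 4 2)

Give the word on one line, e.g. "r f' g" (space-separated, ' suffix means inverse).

r f g' f

  after r: (1 2 4 5)
  after f: (2 3 5 4)
  after g': (3 4 5)
  after f: (1 4 2)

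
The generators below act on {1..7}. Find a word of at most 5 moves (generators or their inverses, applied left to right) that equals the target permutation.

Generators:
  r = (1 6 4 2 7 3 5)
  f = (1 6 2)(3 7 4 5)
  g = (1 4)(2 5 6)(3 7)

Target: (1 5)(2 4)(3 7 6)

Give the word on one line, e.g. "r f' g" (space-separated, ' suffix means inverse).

  after g: (1 4)(2 5 6)(3 7)
  after r: (1 2)(4 6 7 5)
  after g: (1 5)(2 4)(3 7 6)

g r g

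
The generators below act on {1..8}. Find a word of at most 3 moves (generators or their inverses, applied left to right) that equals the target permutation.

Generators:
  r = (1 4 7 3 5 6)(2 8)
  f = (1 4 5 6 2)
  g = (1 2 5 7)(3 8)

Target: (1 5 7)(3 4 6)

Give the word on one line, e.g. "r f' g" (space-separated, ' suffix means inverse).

r' r'

  after r': (1 6 5 3 7 4)(2 8)
  after r': (1 5 7)(3 4 6)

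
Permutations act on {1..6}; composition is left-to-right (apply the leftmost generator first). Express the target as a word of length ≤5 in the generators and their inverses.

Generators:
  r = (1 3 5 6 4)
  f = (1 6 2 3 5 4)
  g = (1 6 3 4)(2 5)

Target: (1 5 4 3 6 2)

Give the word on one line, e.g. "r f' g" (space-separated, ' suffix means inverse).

  after r: (1 3 5 6 4)
  after f': (1 2 6 5)
  after g': (1 5 4 3 6 2)

r f' g'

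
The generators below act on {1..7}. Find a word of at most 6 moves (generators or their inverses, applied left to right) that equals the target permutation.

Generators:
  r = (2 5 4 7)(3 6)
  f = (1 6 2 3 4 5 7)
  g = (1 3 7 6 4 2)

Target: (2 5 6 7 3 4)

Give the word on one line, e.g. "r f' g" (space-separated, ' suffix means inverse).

  after g': (1 2 4 6 7 3)
  after r': (1 7 6 4 3)(2 5)
  after g': (1 3 2 5 4)
  after g': (2 5 6 7 3 4)

g' r' g' g'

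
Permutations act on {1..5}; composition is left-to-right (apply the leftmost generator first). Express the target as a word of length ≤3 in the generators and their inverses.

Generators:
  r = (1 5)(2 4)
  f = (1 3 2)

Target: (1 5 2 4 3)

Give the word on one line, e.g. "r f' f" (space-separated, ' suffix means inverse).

  after r: (1 5)(2 4)
  after f': (1 5 2 4 3)

r f'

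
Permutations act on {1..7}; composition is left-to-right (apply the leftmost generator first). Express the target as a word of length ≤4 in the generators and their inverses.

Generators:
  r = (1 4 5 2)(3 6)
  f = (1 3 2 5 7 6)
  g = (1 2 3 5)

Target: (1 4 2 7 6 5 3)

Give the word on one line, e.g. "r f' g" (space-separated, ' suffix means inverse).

r g' f

  after r: (1 4 5 2)(3 6)
  after g': (1 4 3 6 2 5)
  after f: (1 4 2 7 6 5 3)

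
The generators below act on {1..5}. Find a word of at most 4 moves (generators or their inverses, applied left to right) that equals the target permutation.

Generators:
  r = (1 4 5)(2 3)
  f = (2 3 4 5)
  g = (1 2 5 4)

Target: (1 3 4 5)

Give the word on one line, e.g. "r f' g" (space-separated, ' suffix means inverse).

  after f: (2 3 4 5)
  after g: (1 2 3)
  after r: (1 3 4 5)

f g r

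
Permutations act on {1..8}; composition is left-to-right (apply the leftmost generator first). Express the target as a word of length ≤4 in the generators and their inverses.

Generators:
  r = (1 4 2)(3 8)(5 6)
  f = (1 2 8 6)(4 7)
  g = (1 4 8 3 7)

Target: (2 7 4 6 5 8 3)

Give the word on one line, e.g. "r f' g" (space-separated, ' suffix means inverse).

  after r': (1 2 4)(3 8)(5 6)
  after f': (2 7 4 6 5 8 3)

r' f'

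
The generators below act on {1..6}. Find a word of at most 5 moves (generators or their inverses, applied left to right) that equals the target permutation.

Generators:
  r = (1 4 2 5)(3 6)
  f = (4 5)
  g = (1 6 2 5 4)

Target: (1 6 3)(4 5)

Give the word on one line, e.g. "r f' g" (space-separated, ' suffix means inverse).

g' f' g r g'

  after g': (1 4 5 2 6)
  after f': (1 5 2 6)
  after g: (1 4)
  after r: (1 2 5)(3 6)
  after g': (1 6 3)(4 5)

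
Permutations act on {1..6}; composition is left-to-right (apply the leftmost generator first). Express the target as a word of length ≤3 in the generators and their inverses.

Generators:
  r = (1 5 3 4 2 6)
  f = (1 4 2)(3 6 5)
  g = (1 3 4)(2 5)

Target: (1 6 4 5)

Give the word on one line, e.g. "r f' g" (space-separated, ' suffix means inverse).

f' r

  after f': (1 2 4)(3 5 6)
  after r: (1 6 4 5)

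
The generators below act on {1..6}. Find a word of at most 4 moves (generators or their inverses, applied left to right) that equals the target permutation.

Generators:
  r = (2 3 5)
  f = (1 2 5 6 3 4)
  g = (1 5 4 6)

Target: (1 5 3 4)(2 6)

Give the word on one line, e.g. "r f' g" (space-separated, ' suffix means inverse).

  after f': (1 4 3 6 5 2)
  after r: (1 4 5 3 6 2)
  after g': (1 5 3 4)(2 6)

f' r g'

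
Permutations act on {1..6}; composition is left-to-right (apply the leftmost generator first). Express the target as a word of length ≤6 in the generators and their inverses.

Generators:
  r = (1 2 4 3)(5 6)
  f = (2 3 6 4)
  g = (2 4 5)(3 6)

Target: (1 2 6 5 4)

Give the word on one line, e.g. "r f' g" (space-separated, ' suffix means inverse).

  after r': (1 3 4 2)(5 6)
  after f': (1 2)(3 6 5)
  after r': (2 3 5 4)
  after r': (1 3 6 5 2 4)
  after f': (1 2 6 5 4)

r' f' r' r' f'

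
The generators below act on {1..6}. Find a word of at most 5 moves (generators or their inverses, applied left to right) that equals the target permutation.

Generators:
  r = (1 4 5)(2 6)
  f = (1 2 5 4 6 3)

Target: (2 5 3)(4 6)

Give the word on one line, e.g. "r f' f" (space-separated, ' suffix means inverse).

f r' f r' f

  after f: (1 2 5 4 6 3)
  after r': (1 6 3 5)(2 4)
  after f: (1 3 4 5 2 6)
  after r': (1 3)(5 6)
  after f: (2 5 3)(4 6)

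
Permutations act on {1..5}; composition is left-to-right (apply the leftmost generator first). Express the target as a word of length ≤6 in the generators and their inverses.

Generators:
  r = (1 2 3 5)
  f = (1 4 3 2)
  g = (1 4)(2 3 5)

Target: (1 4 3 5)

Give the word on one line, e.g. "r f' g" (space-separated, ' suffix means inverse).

g g f' r f'

  after g: (1 4)(2 3 5)
  after g: (2 5 3)
  after f': (1 2 5 4)
  after r: (1 3 5 4 2)
  after f': (1 4 3 5)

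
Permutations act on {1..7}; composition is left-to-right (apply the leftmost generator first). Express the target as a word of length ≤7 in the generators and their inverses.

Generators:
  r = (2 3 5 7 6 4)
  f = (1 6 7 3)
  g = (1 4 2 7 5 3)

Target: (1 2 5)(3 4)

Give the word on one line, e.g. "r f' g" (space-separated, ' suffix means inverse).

  after g: (1 4 2 7 5 3)
  after f': (1 4 2 6)(5 7)
  after g: (1 2 6 4 7 3)
  after r': (1 4 5 3)(2 7)
  after g: (1 2 5)(3 4)

g f' g r' g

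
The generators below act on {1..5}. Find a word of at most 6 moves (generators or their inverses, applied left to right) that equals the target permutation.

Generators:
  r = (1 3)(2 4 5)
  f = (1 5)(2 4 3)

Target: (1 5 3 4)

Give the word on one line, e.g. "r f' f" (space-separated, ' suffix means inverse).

  after r': (1 3)(2 5 4)
  after r': (2 4 5)
  after r': (1 3)
  after f: (1 2 4 3 5)
  after r': (1 5 3 4)

r' r' r' f r'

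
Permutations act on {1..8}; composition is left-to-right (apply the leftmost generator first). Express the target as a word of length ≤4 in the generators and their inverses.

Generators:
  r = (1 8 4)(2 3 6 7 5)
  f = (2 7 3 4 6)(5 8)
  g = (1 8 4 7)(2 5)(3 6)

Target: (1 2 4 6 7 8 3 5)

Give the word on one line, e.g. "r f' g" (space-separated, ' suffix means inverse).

g f g

  after g: (1 8 4 7)(2 5)(3 6)
  after f: (1 5 7)(2 8 6 4 3)
  after g: (1 2 4 6 7 8 3 5)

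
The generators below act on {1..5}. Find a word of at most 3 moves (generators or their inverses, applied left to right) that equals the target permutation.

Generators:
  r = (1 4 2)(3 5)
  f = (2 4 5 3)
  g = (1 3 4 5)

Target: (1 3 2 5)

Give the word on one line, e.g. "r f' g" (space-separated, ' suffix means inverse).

r g r'

  after r: (1 4 2)(3 5)
  after g: (1 5 4 2 3)
  after r': (1 3 2 5)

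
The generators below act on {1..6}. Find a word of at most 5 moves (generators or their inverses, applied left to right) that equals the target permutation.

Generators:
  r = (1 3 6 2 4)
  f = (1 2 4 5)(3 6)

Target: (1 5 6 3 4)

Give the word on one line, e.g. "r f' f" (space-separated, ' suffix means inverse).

f r f

  after f: (1 2 4 5)(3 6)
  after r: (1 4 5 3 2)
  after f: (1 5 6 3 4)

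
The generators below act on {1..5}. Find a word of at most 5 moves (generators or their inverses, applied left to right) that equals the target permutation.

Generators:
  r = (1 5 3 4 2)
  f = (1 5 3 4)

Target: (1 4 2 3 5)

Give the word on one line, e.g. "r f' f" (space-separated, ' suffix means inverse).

r f' f'

  after r: (1 5 3 4 2)
  after f': (2 4)
  after f': (1 4 2 3 5)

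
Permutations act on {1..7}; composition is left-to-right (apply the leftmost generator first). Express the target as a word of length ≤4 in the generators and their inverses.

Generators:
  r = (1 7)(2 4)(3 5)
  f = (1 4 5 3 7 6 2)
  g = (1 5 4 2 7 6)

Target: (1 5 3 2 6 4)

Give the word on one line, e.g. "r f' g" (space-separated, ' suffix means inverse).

f g'

  after f: (1 4 5 3 7 6 2)
  after g': (1 5 3 2 6 4)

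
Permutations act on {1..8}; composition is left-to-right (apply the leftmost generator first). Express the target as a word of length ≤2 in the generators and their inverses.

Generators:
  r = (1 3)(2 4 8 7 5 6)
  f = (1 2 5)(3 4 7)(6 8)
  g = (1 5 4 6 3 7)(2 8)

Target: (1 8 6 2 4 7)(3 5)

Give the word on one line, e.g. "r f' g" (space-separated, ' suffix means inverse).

  after g': (1 7 3 6 4 5)(2 8)
  after r': (1 8 6 2 4 7)(3 5)

g' r'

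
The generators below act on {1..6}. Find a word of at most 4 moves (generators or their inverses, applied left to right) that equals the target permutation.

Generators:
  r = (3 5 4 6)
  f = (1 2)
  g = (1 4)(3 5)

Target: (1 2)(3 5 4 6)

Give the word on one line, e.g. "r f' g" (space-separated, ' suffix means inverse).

r f'

  after r: (3 5 4 6)
  after f': (1 2)(3 5 4 6)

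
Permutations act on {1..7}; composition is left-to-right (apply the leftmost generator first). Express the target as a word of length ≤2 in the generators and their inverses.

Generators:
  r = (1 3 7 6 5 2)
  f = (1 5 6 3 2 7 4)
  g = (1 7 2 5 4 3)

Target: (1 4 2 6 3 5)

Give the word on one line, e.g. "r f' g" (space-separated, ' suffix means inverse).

  after g: (1 7 2 5 4 3)
  after f: (1 4 2 6 3 5)

g f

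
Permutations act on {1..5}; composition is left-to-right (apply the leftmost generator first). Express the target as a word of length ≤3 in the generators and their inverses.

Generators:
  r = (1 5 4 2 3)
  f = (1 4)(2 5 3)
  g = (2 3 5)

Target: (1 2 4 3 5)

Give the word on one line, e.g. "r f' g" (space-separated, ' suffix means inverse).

  after r': (1 3 2 4 5)
  after f': (1 5 4 2)
  after f': (1 2 4 3 5)

r' f' f'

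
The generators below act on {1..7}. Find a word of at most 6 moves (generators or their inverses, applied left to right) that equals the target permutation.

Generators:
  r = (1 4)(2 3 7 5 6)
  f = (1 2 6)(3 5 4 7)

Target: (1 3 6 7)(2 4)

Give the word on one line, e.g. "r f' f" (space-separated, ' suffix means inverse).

  after f: (1 2 6)(3 5 4 7)
  after r: (1 3 6 4 5)
  after f': (1 7 4 3 2)(5 6)
  after r': (1 3 6 7)(2 4)

f r f' r'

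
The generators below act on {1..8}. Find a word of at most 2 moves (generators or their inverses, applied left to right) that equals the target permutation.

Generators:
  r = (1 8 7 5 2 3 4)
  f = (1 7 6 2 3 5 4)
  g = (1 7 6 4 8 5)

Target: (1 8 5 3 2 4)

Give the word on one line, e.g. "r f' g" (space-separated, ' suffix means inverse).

f' g

  after f': (1 4 5 3 2 6 7)
  after g: (1 8 5 3 2 4)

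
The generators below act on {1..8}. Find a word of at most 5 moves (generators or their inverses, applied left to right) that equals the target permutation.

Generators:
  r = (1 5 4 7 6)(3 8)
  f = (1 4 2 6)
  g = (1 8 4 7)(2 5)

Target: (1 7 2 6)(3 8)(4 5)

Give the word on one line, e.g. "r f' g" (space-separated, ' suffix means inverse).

r r f' f' r'

  after r: (1 5 4 7 6)(3 8)
  after r: (1 4 6 5 7)
  after f': (2 4)(5 7 6)
  after f': (1 6 5 7 2)
  after r': (1 7 2 6)(3 8)(4 5)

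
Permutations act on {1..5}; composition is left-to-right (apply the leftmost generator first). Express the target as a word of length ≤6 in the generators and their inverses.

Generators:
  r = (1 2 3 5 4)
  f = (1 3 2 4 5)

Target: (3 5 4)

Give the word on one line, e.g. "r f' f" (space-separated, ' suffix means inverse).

  after f: (1 3 2 4 5)
  after r: (1 5 2)
  after r: (1 4)(3 5)
  after f': (1 2 3 4 5)
  after r': (3 5 4)

f r r f' r'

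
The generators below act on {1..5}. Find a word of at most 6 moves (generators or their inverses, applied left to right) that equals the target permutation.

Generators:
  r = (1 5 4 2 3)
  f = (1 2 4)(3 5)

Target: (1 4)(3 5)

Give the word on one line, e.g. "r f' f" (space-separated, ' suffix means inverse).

f r f r

  after f: (1 2 4)(3 5)
  after r: (1 3 4 5)
  after f: (1 5 2 4 3)
  after r: (1 4)(3 5)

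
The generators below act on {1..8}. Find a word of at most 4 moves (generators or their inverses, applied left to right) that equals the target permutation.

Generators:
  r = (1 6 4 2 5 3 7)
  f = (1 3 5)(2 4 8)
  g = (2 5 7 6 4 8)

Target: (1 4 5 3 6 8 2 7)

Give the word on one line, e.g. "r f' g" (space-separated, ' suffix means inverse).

  after r: (1 6 4 2 5 3 7)
  after g: (1 4 5 3 6 8 2 7)

r g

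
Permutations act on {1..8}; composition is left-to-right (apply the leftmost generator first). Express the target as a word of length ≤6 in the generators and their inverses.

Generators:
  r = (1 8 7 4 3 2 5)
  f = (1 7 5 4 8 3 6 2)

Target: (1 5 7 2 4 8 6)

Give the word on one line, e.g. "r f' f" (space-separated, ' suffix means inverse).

  after f': (1 2 6 3 8 4 5 7)
  after r': (1 3)(2 6 4)(5 8 7)
  after f': (1 8)(2 3)(4 6 5)
  after f': (1 4 3 6 7)(2 8)
  after f': (1 5 7 2 4 8 6)

f' r' f' f' f'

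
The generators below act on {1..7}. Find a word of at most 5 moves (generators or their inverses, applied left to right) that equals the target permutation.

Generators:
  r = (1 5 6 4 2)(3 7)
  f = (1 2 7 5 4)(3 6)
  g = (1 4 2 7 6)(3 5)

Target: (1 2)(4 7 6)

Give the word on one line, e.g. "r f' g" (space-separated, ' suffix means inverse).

f' r' g g g

  after f': (1 4 5 7 2)(3 6)
  after r': (1 6 7 4)(3 5)
  after g: (2 7)
  after g: (1 4 2 6)(3 5)
  after g: (1 2)(4 7 6)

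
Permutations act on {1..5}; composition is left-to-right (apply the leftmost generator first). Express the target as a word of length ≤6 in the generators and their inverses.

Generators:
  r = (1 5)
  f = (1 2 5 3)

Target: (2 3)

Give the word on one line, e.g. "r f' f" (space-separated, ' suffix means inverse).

  after r: (1 5)
  after f: (1 3)(2 5)
  after f: (2 3)
  after r: (1 5)(2 3)
  after r: (2 3)

r f f r r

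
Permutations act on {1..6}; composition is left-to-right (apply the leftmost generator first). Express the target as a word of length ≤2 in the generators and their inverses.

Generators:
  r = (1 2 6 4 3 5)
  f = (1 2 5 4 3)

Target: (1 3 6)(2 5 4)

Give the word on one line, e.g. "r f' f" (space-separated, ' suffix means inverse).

  after r': (1 5 3 4 6 2)
  after r': (1 3 6)(2 5 4)

r' r'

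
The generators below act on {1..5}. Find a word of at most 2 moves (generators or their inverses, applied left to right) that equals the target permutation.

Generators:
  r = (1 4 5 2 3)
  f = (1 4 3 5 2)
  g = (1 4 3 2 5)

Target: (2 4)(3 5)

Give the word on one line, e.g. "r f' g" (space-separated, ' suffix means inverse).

g r'

  after g: (1 4 3 2 5)
  after r': (2 4)(3 5)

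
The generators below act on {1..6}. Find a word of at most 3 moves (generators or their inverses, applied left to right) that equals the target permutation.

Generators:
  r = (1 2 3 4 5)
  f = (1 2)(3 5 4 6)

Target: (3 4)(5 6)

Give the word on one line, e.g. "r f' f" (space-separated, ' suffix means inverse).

  after f': (1 2)(3 6 4 5)
  after f': (3 4)(5 6)

f' f'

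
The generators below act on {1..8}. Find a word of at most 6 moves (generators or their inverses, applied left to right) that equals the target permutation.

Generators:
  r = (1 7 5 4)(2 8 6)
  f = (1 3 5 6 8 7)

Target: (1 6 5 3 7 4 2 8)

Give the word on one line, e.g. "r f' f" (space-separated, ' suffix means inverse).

  after r: (1 7 5 4)(2 8 6)
  after f': (1 8 5 4 7 3)(2 6)
  after r: (1 6 8 4 5)(3 7)
  after f: (1 8 4 6 7 5 3)
  after r: (1 6 5 3 7 4 2 8)

r f' r f r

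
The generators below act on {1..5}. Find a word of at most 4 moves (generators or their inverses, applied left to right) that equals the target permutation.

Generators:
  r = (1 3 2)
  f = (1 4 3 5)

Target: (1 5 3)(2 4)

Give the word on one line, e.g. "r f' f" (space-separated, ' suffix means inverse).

r f r' r'

  after r: (1 3 2)
  after f: (1 5)(2 4 3)
  after r': (1 5 2 4)
  after r': (1 5 3)(2 4)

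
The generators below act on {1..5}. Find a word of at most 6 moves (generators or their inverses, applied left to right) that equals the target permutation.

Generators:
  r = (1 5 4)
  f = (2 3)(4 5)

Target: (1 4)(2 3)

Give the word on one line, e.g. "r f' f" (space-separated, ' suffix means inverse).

f r r f' f'

  after f: (2 3)(4 5)
  after r: (1 5)(2 3)
  after r: (1 4)(2 3)
  after f': (1 5 4)
  after f': (1 4)(2 3)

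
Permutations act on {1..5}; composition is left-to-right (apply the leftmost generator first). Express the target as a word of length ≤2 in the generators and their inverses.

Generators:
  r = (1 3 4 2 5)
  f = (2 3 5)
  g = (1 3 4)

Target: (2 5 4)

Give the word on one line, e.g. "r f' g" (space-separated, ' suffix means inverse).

r g'

  after r: (1 3 4 2 5)
  after g': (2 5 4)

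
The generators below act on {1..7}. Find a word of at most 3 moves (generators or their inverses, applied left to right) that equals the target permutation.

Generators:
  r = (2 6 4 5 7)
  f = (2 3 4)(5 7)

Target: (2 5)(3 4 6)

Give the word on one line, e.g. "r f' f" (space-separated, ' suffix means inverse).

  after r': (2 7 5 4 6)
  after f: (2 5)(3 4 6)

r' f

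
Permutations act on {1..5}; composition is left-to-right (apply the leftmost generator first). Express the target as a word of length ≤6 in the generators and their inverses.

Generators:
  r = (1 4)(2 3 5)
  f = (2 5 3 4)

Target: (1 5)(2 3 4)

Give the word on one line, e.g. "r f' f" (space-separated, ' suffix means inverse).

f f r' f f

  after f: (2 5 3 4)
  after f: (2 3)(4 5)
  after r': (1 4 3 5)
  after f: (1 2 5)
  after f: (1 5)(2 3 4)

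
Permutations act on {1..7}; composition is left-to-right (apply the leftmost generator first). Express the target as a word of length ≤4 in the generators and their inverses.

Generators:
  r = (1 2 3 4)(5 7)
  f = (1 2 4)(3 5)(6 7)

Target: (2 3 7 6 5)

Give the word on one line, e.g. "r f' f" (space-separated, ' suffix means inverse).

f r'

  after f: (1 2 4)(3 5)(6 7)
  after r': (2 3 7 6 5)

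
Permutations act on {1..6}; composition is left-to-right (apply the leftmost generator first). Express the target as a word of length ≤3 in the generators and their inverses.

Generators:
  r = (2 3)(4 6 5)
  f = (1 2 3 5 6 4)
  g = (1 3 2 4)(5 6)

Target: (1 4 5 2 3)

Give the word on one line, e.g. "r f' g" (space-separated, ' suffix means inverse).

  after r': (2 3)(4 5 6)
  after r': (4 6 5)
  after g': (1 4 5 2 3)

r' r' g'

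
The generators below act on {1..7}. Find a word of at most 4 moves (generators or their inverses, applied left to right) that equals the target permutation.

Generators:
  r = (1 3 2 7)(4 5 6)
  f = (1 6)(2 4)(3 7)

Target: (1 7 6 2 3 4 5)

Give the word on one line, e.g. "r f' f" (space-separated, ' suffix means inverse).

r f

  after r: (1 3 2 7)(4 5 6)
  after f: (1 7 6 2 3 4 5)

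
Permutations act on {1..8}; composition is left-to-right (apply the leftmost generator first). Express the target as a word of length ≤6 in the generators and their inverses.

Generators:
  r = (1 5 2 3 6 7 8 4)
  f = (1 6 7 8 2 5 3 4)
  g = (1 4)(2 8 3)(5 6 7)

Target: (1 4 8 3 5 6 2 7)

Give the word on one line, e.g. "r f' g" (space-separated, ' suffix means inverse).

  after f': (1 4 3 5 2 8 7 6)
  after r: (2 4 6 5 3)
  after f': (1 4)(2 3 8 7 6)
  after g': (2 8 6 3)(5 7)
  after r': (1 4 8 3 5 6 2 7)

f' r f' g' r'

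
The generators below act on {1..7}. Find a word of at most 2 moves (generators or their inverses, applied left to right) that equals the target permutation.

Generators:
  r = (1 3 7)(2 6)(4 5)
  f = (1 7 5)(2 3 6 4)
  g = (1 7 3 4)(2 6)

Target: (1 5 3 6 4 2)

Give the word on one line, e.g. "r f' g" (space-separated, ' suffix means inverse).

  after f': (1 5 7)(2 4 6 3)
  after g: (1 5 3 6 4 2)

f' g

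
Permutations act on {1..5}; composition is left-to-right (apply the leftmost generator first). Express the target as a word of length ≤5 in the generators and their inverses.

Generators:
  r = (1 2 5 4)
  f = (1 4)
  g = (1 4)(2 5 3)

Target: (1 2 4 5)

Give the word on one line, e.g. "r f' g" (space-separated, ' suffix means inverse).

f' r r

  after f': (1 4)
  after r: (2 5 4)
  after r: (1 2 4 5)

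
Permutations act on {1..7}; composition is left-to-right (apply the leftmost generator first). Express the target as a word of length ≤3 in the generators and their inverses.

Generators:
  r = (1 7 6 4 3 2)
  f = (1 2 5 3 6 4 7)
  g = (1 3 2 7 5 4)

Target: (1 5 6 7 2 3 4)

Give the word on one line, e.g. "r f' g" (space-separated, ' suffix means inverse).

f f

  after f: (1 2 5 3 6 4 7)
  after f: (1 5 6 7 2 3 4)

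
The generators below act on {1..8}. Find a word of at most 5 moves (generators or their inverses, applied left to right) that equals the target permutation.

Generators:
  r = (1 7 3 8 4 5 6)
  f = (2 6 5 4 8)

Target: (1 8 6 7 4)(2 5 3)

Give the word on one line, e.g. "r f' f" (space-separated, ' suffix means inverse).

f' r f r r

  after f': (2 8 4 5 6)
  after r: (1 7 3 8 5)(2 4 6)
  after f: (1 7 3 2 8 4 5)
  after r: (1 3 2 4 6)(5 7 8)
  after r: (1 8 6 7 4)(2 5 3)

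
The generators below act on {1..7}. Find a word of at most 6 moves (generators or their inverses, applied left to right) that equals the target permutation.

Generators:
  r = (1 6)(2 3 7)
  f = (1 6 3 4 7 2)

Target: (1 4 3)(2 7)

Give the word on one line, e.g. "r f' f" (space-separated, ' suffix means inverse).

f r f f f

  after f: (1 6 3 4 7 2)
  after r: (2 6 7 3 4)
  after f: (1 6 2 3 7 4)
  after f: (1 3 2 4 6)
  after f: (1 4 3)(2 7)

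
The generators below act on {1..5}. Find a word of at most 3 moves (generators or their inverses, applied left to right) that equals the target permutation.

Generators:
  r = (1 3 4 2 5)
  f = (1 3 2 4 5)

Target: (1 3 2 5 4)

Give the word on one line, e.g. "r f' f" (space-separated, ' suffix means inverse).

  after f': (1 5 4 2 3)
  after f': (1 4 3 5 2)
  after r': (1 3 2 5 4)

f' f' r'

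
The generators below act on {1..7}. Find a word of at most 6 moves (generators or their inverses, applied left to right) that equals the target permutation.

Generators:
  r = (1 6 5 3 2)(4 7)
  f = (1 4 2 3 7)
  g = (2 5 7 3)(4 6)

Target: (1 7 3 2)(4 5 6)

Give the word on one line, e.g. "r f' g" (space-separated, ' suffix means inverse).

  after f': (1 7 3 2 4)
  after r': (1 4 2 7 5 6)
  after f: (1 2)(3 7 5 6 4)
  after g': (1 3 5 4 7 2)
  after g': (1 7 3 2)(4 5 6)

f' r' f g' g'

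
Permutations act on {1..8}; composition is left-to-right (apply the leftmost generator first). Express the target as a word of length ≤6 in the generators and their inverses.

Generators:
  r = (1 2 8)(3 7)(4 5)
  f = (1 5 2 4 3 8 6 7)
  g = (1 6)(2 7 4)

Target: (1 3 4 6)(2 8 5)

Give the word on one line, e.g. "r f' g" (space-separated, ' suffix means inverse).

  after g': (1 6)(2 4 7)
  after r': (1 6 8 2 5 4 3 7)
  after f: (1 7 5 3)(4 8)
  after r: (1 3 2 8 5 7 4)
  after g': (1 3 4 6)(2 8 5)

g' r' f r g'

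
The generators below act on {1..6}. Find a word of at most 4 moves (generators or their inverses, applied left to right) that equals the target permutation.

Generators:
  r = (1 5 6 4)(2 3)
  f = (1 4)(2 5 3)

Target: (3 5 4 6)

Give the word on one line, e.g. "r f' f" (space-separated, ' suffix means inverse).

r' f

  after r': (1 4 6 5)(2 3)
  after f: (3 5 4 6)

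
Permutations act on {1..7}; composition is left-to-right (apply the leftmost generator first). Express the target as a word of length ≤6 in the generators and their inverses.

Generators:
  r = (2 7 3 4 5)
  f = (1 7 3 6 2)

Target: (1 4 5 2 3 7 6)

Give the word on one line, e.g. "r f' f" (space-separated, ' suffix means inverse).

f' f' f' r

  after f': (1 2 6 3 7)
  after f': (1 6 7 2 3)
  after f': (1 3 2 7 6)
  after r: (1 4 5 2 3 7 6)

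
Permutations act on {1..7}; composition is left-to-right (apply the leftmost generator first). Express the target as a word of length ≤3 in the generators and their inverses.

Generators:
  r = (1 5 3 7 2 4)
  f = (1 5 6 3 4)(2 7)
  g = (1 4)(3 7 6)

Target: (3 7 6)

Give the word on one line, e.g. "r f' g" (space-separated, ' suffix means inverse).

g' g'

  after g': (1 4)(3 6 7)
  after g': (3 7 6)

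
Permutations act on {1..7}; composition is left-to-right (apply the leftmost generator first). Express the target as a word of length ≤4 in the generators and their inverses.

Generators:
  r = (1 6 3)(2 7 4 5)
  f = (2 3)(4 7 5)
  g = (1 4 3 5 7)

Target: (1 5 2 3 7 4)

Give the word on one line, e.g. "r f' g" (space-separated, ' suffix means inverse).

  after g': (1 7 5 3 4)
  after f: (1 5 2 3 7 4)

g' f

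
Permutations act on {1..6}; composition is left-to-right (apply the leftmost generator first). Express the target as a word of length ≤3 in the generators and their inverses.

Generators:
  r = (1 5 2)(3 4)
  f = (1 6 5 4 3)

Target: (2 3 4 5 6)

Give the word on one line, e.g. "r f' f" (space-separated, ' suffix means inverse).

r' f r

  after r': (1 2 5)(3 4)
  after f: (1 2 4)(5 6)
  after r: (2 3 4 5 6)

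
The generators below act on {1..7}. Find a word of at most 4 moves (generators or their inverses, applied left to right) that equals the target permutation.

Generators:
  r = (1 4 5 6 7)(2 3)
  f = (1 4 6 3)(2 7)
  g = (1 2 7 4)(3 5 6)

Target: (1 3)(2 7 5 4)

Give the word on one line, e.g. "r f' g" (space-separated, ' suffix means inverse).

r' r' f

  after r': (1 7 6 5 4)(2 3)
  after r': (1 6 4 7 5)
  after f: (1 3)(2 7 5 4)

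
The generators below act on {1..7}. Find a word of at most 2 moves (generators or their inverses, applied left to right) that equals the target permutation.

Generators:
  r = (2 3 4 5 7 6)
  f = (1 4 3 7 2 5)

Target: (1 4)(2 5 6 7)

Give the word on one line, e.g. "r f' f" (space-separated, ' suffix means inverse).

f' r'

  after f': (1 5 2 7 3 4)
  after r': (1 4)(2 5 6 7)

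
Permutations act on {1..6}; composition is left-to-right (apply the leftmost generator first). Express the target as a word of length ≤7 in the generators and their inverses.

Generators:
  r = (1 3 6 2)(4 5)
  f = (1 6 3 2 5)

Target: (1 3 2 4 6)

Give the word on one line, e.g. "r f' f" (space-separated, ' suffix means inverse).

  after r': (1 2 6 3)(4 5)
  after r': (1 6)(2 3)
  after r': (1 3 6 2)(4 5)
  after f': (1 6 3)(2 5 4)
  after r': (1 3 2 4 6)

r' r' r' f' r'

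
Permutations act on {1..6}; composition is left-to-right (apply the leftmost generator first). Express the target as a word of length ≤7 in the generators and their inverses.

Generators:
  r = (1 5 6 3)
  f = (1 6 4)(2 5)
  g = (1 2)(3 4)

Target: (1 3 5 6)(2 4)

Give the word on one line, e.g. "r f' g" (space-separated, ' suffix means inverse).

  after f': (1 4 6)(2 5)
  after g': (1 3 4 6 2 5)
  after r': (1 6 2)(3 4 5)
  after f': (2 4)(3 6 5)
  after r': (1 3 5 6)(2 4)

f' g' r' f' r'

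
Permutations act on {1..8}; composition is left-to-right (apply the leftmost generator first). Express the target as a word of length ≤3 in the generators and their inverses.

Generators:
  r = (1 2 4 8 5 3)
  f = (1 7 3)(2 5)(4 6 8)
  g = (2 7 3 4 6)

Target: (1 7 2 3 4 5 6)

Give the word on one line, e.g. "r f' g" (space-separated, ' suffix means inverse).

f' g' r

  after f': (1 3 7)(2 5)(4 8 6)
  after g': (1 7)(2 5 6 3)(4 8)
  after r: (1 7 2 3 4 5 6)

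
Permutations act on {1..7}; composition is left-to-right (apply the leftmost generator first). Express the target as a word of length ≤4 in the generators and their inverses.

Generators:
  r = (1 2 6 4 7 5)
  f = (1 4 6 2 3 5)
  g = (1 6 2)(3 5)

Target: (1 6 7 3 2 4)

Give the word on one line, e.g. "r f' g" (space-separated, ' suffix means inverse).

f' r g

  after f': (1 5 3 2 6 4)
  after r: (2 4)(3 6 7 5)
  after g: (1 6 7 3 2 4)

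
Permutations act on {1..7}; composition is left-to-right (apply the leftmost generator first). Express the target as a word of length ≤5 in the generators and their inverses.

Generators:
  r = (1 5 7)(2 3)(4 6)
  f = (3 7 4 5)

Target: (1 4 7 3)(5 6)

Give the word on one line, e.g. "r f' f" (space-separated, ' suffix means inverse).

  after r': (1 7 5)(2 3)(4 6)
  after f: (1 4 6 5)(2 7 3)
  after r': (1 6)(2 5 7)
  after f: (1 6)(2 3 7)(4 5)
  after r: (1 4 7 3)(5 6)

r' f r' f r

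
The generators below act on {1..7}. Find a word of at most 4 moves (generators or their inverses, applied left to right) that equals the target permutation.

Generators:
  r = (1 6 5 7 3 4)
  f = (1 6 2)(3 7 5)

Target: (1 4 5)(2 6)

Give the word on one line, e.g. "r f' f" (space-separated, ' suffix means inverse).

  after r': (1 4 3 7 5 6)
  after f': (1 4 5)(2 6)

r' f'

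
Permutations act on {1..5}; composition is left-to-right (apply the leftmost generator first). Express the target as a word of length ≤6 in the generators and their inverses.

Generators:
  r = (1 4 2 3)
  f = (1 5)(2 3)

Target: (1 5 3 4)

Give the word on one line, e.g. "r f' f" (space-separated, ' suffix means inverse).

  after f: (1 5)(2 3)
  after r': (1 5 3 4)
  after f: (2 3 4 5)
  after f: (1 5 3 4)

f r' f f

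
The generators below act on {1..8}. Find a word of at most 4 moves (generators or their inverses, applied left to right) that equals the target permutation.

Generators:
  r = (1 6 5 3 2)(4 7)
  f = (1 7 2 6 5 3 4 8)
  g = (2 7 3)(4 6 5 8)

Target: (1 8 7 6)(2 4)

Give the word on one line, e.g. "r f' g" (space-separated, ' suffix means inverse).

f' r

  after f': (1 8 4 3 5 6 2 7)
  after r: (1 8 7 6)(2 4)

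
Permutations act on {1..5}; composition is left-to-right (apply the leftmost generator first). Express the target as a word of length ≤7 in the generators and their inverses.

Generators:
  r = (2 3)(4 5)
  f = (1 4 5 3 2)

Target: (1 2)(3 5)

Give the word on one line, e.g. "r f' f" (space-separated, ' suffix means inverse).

f' r f r' r'

  after f': (1 2 3 5 4)
  after r: (1 3 4)
  after f: (1 2)(3 5)
  after r': (1 3 4 5 2)
  after r': (1 2)(3 5)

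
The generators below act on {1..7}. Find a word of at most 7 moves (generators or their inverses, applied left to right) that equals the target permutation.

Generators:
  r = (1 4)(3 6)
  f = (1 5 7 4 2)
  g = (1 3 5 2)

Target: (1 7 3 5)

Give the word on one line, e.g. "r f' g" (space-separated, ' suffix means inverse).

f' g' f r r

  after f': (1 2 4 7 5)
  after g': (1 5 2 4 7 3)
  after f: (1 7 3 5)
  after r: (1 7 6 3 5 4)
  after r: (1 7 3 5)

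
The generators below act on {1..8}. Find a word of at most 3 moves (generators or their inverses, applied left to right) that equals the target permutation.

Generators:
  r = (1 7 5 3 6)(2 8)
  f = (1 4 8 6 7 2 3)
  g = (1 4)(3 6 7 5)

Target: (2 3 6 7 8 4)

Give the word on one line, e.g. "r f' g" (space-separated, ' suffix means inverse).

f r g'

  after f: (1 4 8 6 7 2 3)
  after r: (1 4 2 6 5 3 7 8)
  after g': (2 3 6 7 8 4)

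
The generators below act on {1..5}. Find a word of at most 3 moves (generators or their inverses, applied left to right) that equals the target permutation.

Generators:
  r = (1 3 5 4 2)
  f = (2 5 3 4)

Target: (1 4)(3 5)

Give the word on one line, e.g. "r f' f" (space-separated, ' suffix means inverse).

f r f

  after f: (2 5 3 4)
  after r: (1 3 2 4)
  after f: (1 4)(3 5)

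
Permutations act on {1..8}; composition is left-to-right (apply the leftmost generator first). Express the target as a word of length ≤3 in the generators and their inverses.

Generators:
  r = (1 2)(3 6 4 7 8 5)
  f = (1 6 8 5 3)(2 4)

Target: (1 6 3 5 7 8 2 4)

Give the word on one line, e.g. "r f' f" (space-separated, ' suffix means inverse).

r' r' f

  after r': (1 2)(3 5 8 7 4 6)
  after r': (3 8 4)(5 7 6)
  after f: (1 6 3 5 7 8 2 4)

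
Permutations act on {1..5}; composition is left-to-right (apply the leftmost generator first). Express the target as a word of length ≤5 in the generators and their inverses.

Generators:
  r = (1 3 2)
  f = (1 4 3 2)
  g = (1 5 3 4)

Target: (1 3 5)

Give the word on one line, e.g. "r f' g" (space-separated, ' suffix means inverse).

f f g r f

  after f: (1 4 3 2)
  after f: (1 3)(2 4)
  after g: (1 4 2)(3 5)
  after r: (1 4)(2 3 5)
  after f: (1 3 5)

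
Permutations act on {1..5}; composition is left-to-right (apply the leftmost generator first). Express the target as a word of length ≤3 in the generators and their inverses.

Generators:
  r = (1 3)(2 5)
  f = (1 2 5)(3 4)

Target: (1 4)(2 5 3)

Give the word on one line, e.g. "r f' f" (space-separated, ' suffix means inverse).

  after r: (1 3)(2 5)
  after f': (1 4 3 5)
  after r': (1 4)(2 5 3)

r f' r'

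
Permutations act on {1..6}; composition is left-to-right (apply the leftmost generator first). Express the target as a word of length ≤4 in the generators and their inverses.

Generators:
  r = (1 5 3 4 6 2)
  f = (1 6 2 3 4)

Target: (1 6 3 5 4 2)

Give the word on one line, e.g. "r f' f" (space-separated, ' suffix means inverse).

r' f'

  after r': (1 2 6 4 3 5)
  after f': (1 6 3 5 4 2)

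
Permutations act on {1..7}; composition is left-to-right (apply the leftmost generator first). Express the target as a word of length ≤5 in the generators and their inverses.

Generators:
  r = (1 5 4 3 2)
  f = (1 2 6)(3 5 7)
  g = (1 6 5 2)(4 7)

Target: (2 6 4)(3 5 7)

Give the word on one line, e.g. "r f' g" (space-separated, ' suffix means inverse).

  after r: (1 5 4 3 2)
  after g: (1 2 6 5 7 4 3)
  after r: (2 6 4)(3 5 7)

r g r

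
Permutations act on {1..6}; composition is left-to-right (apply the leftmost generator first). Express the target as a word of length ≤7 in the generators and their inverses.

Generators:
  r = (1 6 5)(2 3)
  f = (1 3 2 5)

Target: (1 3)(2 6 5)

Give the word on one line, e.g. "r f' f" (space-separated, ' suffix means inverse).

  after r: (1 6 5)(2 3)
  after f': (1 6 2)
  after r: (1 5)(2 6 3)
  after f: (2 6)(3 5)
  after f: (1 3)(2 6 5)

r f' r f f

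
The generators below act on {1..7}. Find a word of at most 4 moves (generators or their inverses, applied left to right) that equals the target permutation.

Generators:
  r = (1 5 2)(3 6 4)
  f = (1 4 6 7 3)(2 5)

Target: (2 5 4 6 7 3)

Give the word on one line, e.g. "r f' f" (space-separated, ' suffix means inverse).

r' f' r'

  after r': (1 2 5)(3 4 6)
  after f': (1 5 3)(6 7)
  after r': (2 5 4 6 7 3)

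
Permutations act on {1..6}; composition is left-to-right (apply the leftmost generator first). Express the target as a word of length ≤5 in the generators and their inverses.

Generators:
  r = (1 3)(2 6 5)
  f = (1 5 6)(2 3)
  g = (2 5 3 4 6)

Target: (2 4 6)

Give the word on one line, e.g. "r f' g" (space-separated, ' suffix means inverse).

  after g: (2 5 3 4 6)
  after r: (1 3 4 5)
  after r: (2 6 5 3 4)
  after g': (2 4 6)

g r r g'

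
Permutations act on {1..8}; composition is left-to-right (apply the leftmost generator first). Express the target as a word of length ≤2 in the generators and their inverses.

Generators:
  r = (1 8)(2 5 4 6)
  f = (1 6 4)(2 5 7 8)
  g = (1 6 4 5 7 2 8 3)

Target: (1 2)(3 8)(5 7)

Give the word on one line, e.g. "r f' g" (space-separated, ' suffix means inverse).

  after g: (1 6 4 5 7 2 8 3)
  after r: (1 2)(3 8)(5 7)

g r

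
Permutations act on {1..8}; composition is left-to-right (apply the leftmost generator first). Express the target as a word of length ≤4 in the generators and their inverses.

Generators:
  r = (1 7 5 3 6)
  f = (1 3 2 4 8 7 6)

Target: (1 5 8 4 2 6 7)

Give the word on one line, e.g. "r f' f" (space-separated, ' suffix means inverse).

  after r': (1 6 3 5 7)
  after f': (1 7 6)(2 3 5 8 4)
  after r: (1 5 8 4 2 6 7)

r' f' r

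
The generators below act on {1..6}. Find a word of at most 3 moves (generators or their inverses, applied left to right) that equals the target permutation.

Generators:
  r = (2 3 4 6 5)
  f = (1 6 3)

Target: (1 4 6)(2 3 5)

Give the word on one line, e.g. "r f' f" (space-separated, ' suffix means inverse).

f f r

  after f: (1 6 3)
  after f: (1 3 6)
  after r: (1 4 6)(2 3 5)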